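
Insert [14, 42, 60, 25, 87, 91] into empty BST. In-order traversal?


Insert 14: root
Insert 42: R from 14
Insert 60: R from 14 -> R from 42
Insert 25: R from 14 -> L from 42
Insert 87: R from 14 -> R from 42 -> R from 60
Insert 91: R from 14 -> R from 42 -> R from 60 -> R from 87

In-order: [14, 25, 42, 60, 87, 91]


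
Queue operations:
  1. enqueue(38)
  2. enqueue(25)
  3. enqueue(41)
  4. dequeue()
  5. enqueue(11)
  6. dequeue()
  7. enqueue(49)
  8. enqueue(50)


enqueue(38) -> [38]
enqueue(25) -> [38, 25]
enqueue(41) -> [38, 25, 41]
dequeue()->38, [25, 41]
enqueue(11) -> [25, 41, 11]
dequeue()->25, [41, 11]
enqueue(49) -> [41, 11, 49]
enqueue(50) -> [41, 11, 49, 50]

Final queue: [41, 11, 49, 50]


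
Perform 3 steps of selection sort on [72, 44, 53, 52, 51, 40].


Initial: [72, 44, 53, 52, 51, 40]
Step 1: min=40 at 5
  Swap: [40, 44, 53, 52, 51, 72]
Step 2: min=44 at 1
  Swap: [40, 44, 53, 52, 51, 72]
Step 3: min=51 at 4
  Swap: [40, 44, 51, 52, 53, 72]

After 3 steps: [40, 44, 51, 52, 53, 72]


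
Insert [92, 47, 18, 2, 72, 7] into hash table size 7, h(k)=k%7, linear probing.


Insert 92: h=1 -> slot 1
Insert 47: h=5 -> slot 5
Insert 18: h=4 -> slot 4
Insert 2: h=2 -> slot 2
Insert 72: h=2, 1 probes -> slot 3
Insert 7: h=0 -> slot 0

Table: [7, 92, 2, 72, 18, 47, None]


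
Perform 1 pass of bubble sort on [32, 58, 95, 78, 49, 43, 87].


Initial: [32, 58, 95, 78, 49, 43, 87]
Pass 1: [32, 58, 78, 49, 43, 87, 95] (4 swaps)

After 1 pass: [32, 58, 78, 49, 43, 87, 95]


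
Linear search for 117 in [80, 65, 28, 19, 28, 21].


i=0: 80!=117
i=1: 65!=117
i=2: 28!=117
i=3: 19!=117
i=4: 28!=117
i=5: 21!=117

Not found, 6 comps


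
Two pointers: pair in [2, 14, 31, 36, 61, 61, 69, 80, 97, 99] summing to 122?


lo=0(2)+hi=9(99)=101
lo=1(14)+hi=9(99)=113
lo=2(31)+hi=9(99)=130
lo=2(31)+hi=8(97)=128
lo=2(31)+hi=7(80)=111
lo=3(36)+hi=7(80)=116
lo=4(61)+hi=7(80)=141
lo=4(61)+hi=6(69)=130
lo=4(61)+hi=5(61)=122

Yes: 61+61=122


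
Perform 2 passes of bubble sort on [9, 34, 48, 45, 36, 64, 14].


Initial: [9, 34, 48, 45, 36, 64, 14]
Pass 1: [9, 34, 45, 36, 48, 14, 64] (3 swaps)
Pass 2: [9, 34, 36, 45, 14, 48, 64] (2 swaps)

After 2 passes: [9, 34, 36, 45, 14, 48, 64]


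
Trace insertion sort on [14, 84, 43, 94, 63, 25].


Initial: [14, 84, 43, 94, 63, 25]
Insert 84: [14, 84, 43, 94, 63, 25]
Insert 43: [14, 43, 84, 94, 63, 25]
Insert 94: [14, 43, 84, 94, 63, 25]
Insert 63: [14, 43, 63, 84, 94, 25]
Insert 25: [14, 25, 43, 63, 84, 94]

Sorted: [14, 25, 43, 63, 84, 94]


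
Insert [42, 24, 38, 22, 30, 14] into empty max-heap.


Insert 42: [42]
Insert 24: [42, 24]
Insert 38: [42, 24, 38]
Insert 22: [42, 24, 38, 22]
Insert 30: [42, 30, 38, 22, 24]
Insert 14: [42, 30, 38, 22, 24, 14]

Final heap: [42, 30, 38, 22, 24, 14]


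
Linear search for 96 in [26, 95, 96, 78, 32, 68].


i=0: 26!=96
i=1: 95!=96
i=2: 96==96 found!

Found at 2, 3 comps


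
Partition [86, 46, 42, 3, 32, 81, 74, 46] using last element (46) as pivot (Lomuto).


Pivot: 46
  46 <= 46: swap -> [46, 86, 42, 3, 32, 81, 74, 46]
  42 <= 46: swap -> [46, 42, 86, 3, 32, 81, 74, 46]
  3 <= 46: swap -> [46, 42, 3, 86, 32, 81, 74, 46]
  32 <= 46: swap -> [46, 42, 3, 32, 86, 81, 74, 46]
Place pivot at 4: [46, 42, 3, 32, 46, 81, 74, 86]

Partitioned: [46, 42, 3, 32, 46, 81, 74, 86]


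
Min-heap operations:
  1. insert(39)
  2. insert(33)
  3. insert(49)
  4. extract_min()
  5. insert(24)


insert(39) -> [39]
insert(33) -> [33, 39]
insert(49) -> [33, 39, 49]
extract_min()->33, [39, 49]
insert(24) -> [24, 49, 39]

Final heap: [24, 49, 39]


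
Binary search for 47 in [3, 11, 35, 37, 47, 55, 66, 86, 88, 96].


Step 1: lo=0, hi=9, mid=4, val=47

Found at index 4


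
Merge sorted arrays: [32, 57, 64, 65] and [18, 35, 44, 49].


Take 18 from B
Take 32 from A
Take 35 from B
Take 44 from B
Take 49 from B

Merged: [18, 32, 35, 44, 49, 57, 64, 65]


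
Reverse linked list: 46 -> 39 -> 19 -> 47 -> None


Step 1: curr=46, set curr.next=prev(None) | reversed so far: 46
Step 2: curr=39, set curr.next=prev(46) | reversed so far: 39 -> 46
Step 3: curr=19, set curr.next=prev(39) | reversed so far: 19 -> 39 -> 46
Step 4: curr=47, set curr.next=prev(19) | reversed so far: 47 -> 19 -> 39 -> 46

47 -> 19 -> 39 -> 46 -> None


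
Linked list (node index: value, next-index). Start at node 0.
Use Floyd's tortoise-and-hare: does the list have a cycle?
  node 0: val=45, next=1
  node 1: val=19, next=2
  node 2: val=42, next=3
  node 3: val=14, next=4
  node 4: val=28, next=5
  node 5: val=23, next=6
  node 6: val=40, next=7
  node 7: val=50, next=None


Floyd's tortoise (slow, +1) and hare (fast, +2):
  init: slow=0, fast=0
  step 1: slow=1, fast=2
  step 2: slow=2, fast=4
  step 3: slow=3, fast=6
  step 4: fast 6->7->None, no cycle

Cycle: no


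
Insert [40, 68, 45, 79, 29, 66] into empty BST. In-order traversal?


Insert 40: root
Insert 68: R from 40
Insert 45: R from 40 -> L from 68
Insert 79: R from 40 -> R from 68
Insert 29: L from 40
Insert 66: R from 40 -> L from 68 -> R from 45

In-order: [29, 40, 45, 66, 68, 79]


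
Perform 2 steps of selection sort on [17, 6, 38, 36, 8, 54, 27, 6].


Initial: [17, 6, 38, 36, 8, 54, 27, 6]
Step 1: min=6 at 1
  Swap: [6, 17, 38, 36, 8, 54, 27, 6]
Step 2: min=6 at 7
  Swap: [6, 6, 38, 36, 8, 54, 27, 17]

After 2 steps: [6, 6, 38, 36, 8, 54, 27, 17]


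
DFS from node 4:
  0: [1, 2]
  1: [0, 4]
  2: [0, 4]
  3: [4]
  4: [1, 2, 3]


Visit 4, push [3, 2, 1]
Visit 1, push [0]
Visit 0, push [2]
Visit 2, push []
Visit 3, push []

DFS order: [4, 1, 0, 2, 3]


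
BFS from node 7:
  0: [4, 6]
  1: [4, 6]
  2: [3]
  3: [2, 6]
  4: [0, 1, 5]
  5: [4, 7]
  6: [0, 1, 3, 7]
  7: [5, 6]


Visit 7, enqueue [5, 6]
Visit 5, enqueue [4]
Visit 6, enqueue [0, 1, 3]
Visit 4, enqueue []
Visit 0, enqueue []
Visit 1, enqueue []
Visit 3, enqueue [2]
Visit 2, enqueue []

BFS order: [7, 5, 6, 4, 0, 1, 3, 2]


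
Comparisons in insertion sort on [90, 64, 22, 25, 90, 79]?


Algorithm: insertion sort
Input: [90, 64, 22, 25, 90, 79]
Sorted: [22, 25, 64, 79, 90, 90]

10


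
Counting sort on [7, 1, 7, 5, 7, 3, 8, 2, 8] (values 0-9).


Input: [7, 1, 7, 5, 7, 3, 8, 2, 8]
Counts: [0, 1, 1, 1, 0, 1, 0, 3, 2, 0]

Sorted: [1, 2, 3, 5, 7, 7, 7, 8, 8]


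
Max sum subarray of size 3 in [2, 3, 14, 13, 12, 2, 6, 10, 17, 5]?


[0:3]: 19
[1:4]: 30
[2:5]: 39
[3:6]: 27
[4:7]: 20
[5:8]: 18
[6:9]: 33
[7:10]: 32

Max: 39 at [2:5]


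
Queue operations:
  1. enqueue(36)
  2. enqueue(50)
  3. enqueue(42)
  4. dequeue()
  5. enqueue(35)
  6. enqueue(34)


enqueue(36) -> [36]
enqueue(50) -> [36, 50]
enqueue(42) -> [36, 50, 42]
dequeue()->36, [50, 42]
enqueue(35) -> [50, 42, 35]
enqueue(34) -> [50, 42, 35, 34]

Final queue: [50, 42, 35, 34]


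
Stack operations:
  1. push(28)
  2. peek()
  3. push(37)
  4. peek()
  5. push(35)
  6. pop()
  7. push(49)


push(28) -> [28]
peek()->28
push(37) -> [28, 37]
peek()->37
push(35) -> [28, 37, 35]
pop()->35, [28, 37]
push(49) -> [28, 37, 49]

Final stack: [28, 37, 49]


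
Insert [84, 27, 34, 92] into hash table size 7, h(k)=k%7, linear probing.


Insert 84: h=0 -> slot 0
Insert 27: h=6 -> slot 6
Insert 34: h=6, 2 probes -> slot 1
Insert 92: h=1, 1 probes -> slot 2

Table: [84, 34, 92, None, None, None, 27]


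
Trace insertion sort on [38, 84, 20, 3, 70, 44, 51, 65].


Initial: [38, 84, 20, 3, 70, 44, 51, 65]
Insert 84: [38, 84, 20, 3, 70, 44, 51, 65]
Insert 20: [20, 38, 84, 3, 70, 44, 51, 65]
Insert 3: [3, 20, 38, 84, 70, 44, 51, 65]
Insert 70: [3, 20, 38, 70, 84, 44, 51, 65]
Insert 44: [3, 20, 38, 44, 70, 84, 51, 65]
Insert 51: [3, 20, 38, 44, 51, 70, 84, 65]
Insert 65: [3, 20, 38, 44, 51, 65, 70, 84]

Sorted: [3, 20, 38, 44, 51, 65, 70, 84]


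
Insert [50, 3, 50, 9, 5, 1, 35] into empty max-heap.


Insert 50: [50]
Insert 3: [50, 3]
Insert 50: [50, 3, 50]
Insert 9: [50, 9, 50, 3]
Insert 5: [50, 9, 50, 3, 5]
Insert 1: [50, 9, 50, 3, 5, 1]
Insert 35: [50, 9, 50, 3, 5, 1, 35]

Final heap: [50, 9, 50, 3, 5, 1, 35]


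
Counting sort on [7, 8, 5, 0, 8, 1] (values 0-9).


Input: [7, 8, 5, 0, 8, 1]
Counts: [1, 1, 0, 0, 0, 1, 0, 1, 2, 0]

Sorted: [0, 1, 5, 7, 8, 8]


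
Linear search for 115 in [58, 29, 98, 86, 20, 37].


i=0: 58!=115
i=1: 29!=115
i=2: 98!=115
i=3: 86!=115
i=4: 20!=115
i=5: 37!=115

Not found, 6 comps


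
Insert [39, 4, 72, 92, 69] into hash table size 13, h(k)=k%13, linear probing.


Insert 39: h=0 -> slot 0
Insert 4: h=4 -> slot 4
Insert 72: h=7 -> slot 7
Insert 92: h=1 -> slot 1
Insert 69: h=4, 1 probes -> slot 5

Table: [39, 92, None, None, 4, 69, None, 72, None, None, None, None, None]


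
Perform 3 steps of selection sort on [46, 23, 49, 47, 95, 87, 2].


Initial: [46, 23, 49, 47, 95, 87, 2]
Step 1: min=2 at 6
  Swap: [2, 23, 49, 47, 95, 87, 46]
Step 2: min=23 at 1
  Swap: [2, 23, 49, 47, 95, 87, 46]
Step 3: min=46 at 6
  Swap: [2, 23, 46, 47, 95, 87, 49]

After 3 steps: [2, 23, 46, 47, 95, 87, 49]


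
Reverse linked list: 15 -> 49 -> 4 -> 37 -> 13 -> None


Step 1: curr=15, set curr.next=prev(None) | reversed so far: 15
Step 2: curr=49, set curr.next=prev(15) | reversed so far: 49 -> 15
Step 3: curr=4, set curr.next=prev(49) | reversed so far: 4 -> 49 -> 15
Step 4: curr=37, set curr.next=prev(4) | reversed so far: 37 -> 4 -> 49 -> 15
Step 5: curr=13, set curr.next=prev(37) | reversed so far: 13 -> 37 -> 4 -> 49 -> 15

13 -> 37 -> 4 -> 49 -> 15 -> None


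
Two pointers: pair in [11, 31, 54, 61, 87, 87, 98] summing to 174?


lo=0(11)+hi=6(98)=109
lo=1(31)+hi=6(98)=129
lo=2(54)+hi=6(98)=152
lo=3(61)+hi=6(98)=159
lo=4(87)+hi=6(98)=185
lo=4(87)+hi=5(87)=174

Yes: 87+87=174


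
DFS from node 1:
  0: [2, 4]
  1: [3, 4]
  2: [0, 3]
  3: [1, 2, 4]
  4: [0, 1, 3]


Visit 1, push [4, 3]
Visit 3, push [4, 2]
Visit 2, push [0]
Visit 0, push [4]
Visit 4, push []

DFS order: [1, 3, 2, 0, 4]


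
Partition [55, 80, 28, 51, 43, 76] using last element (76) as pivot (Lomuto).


Pivot: 76
  55 <= 76: advance i (no swap)
  28 <= 76: swap -> [55, 28, 80, 51, 43, 76]
  51 <= 76: swap -> [55, 28, 51, 80, 43, 76]
  43 <= 76: swap -> [55, 28, 51, 43, 80, 76]
Place pivot at 4: [55, 28, 51, 43, 76, 80]

Partitioned: [55, 28, 51, 43, 76, 80]


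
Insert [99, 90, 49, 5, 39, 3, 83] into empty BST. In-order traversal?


Insert 99: root
Insert 90: L from 99
Insert 49: L from 99 -> L from 90
Insert 5: L from 99 -> L from 90 -> L from 49
Insert 39: L from 99 -> L from 90 -> L from 49 -> R from 5
Insert 3: L from 99 -> L from 90 -> L from 49 -> L from 5
Insert 83: L from 99 -> L from 90 -> R from 49

In-order: [3, 5, 39, 49, 83, 90, 99]


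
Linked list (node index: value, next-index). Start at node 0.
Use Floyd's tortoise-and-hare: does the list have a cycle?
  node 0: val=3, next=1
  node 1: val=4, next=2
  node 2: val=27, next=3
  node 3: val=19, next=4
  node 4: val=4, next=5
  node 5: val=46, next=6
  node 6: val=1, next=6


Floyd's tortoise (slow, +1) and hare (fast, +2):
  init: slow=0, fast=0
  step 1: slow=1, fast=2
  step 2: slow=2, fast=4
  step 3: slow=3, fast=6
  step 4: slow=4, fast=6
  step 5: slow=5, fast=6
  step 6: slow=6, fast=6
  slow == fast at node 6: cycle detected

Cycle: yes


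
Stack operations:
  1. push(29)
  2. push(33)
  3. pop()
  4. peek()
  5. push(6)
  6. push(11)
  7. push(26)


push(29) -> [29]
push(33) -> [29, 33]
pop()->33, [29]
peek()->29
push(6) -> [29, 6]
push(11) -> [29, 6, 11]
push(26) -> [29, 6, 11, 26]

Final stack: [29, 6, 11, 26]


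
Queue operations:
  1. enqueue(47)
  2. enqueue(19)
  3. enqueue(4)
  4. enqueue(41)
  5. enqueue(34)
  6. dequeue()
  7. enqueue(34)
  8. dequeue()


enqueue(47) -> [47]
enqueue(19) -> [47, 19]
enqueue(4) -> [47, 19, 4]
enqueue(41) -> [47, 19, 4, 41]
enqueue(34) -> [47, 19, 4, 41, 34]
dequeue()->47, [19, 4, 41, 34]
enqueue(34) -> [19, 4, 41, 34, 34]
dequeue()->19, [4, 41, 34, 34]

Final queue: [4, 41, 34, 34]


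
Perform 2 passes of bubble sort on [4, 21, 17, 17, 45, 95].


Initial: [4, 21, 17, 17, 45, 95]
Pass 1: [4, 17, 17, 21, 45, 95] (2 swaps)
Pass 2: [4, 17, 17, 21, 45, 95] (0 swaps)

After 2 passes: [4, 17, 17, 21, 45, 95]


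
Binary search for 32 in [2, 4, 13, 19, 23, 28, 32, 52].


Step 1: lo=0, hi=7, mid=3, val=19
Step 2: lo=4, hi=7, mid=5, val=28
Step 3: lo=6, hi=7, mid=6, val=32

Found at index 6


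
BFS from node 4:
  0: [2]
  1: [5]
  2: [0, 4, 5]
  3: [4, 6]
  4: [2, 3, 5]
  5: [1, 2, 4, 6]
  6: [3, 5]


Visit 4, enqueue [2, 3, 5]
Visit 2, enqueue [0]
Visit 3, enqueue [6]
Visit 5, enqueue [1]
Visit 0, enqueue []
Visit 6, enqueue []
Visit 1, enqueue []

BFS order: [4, 2, 3, 5, 0, 6, 1]


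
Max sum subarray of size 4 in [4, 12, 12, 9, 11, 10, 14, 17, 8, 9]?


[0:4]: 37
[1:5]: 44
[2:6]: 42
[3:7]: 44
[4:8]: 52
[5:9]: 49
[6:10]: 48

Max: 52 at [4:8]


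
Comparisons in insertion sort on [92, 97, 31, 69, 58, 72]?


Algorithm: insertion sort
Input: [92, 97, 31, 69, 58, 72]
Sorted: [31, 58, 69, 72, 92, 97]

13


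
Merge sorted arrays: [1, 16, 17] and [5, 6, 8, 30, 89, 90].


Take 1 from A
Take 5 from B
Take 6 from B
Take 8 from B
Take 16 from A
Take 17 from A

Merged: [1, 5, 6, 8, 16, 17, 30, 89, 90]


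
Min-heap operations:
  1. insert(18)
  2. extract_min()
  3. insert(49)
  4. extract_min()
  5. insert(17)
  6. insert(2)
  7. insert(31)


insert(18) -> [18]
extract_min()->18, []
insert(49) -> [49]
extract_min()->49, []
insert(17) -> [17]
insert(2) -> [2, 17]
insert(31) -> [2, 17, 31]

Final heap: [2, 17, 31]


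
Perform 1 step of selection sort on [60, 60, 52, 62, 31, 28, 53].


Initial: [60, 60, 52, 62, 31, 28, 53]
Step 1: min=28 at 5
  Swap: [28, 60, 52, 62, 31, 60, 53]

After 1 step: [28, 60, 52, 62, 31, 60, 53]


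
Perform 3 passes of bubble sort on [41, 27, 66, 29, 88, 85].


Initial: [41, 27, 66, 29, 88, 85]
Pass 1: [27, 41, 29, 66, 85, 88] (3 swaps)
Pass 2: [27, 29, 41, 66, 85, 88] (1 swaps)
Pass 3: [27, 29, 41, 66, 85, 88] (0 swaps)

After 3 passes: [27, 29, 41, 66, 85, 88]


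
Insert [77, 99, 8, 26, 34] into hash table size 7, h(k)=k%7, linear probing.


Insert 77: h=0 -> slot 0
Insert 99: h=1 -> slot 1
Insert 8: h=1, 1 probes -> slot 2
Insert 26: h=5 -> slot 5
Insert 34: h=6 -> slot 6

Table: [77, 99, 8, None, None, 26, 34]


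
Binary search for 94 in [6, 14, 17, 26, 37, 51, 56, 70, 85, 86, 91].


Step 1: lo=0, hi=10, mid=5, val=51
Step 2: lo=6, hi=10, mid=8, val=85
Step 3: lo=9, hi=10, mid=9, val=86
Step 4: lo=10, hi=10, mid=10, val=91

Not found


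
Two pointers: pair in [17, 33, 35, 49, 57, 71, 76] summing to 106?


lo=0(17)+hi=6(76)=93
lo=1(33)+hi=6(76)=109
lo=1(33)+hi=5(71)=104
lo=2(35)+hi=5(71)=106

Yes: 35+71=106


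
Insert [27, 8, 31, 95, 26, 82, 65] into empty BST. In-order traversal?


Insert 27: root
Insert 8: L from 27
Insert 31: R from 27
Insert 95: R from 27 -> R from 31
Insert 26: L from 27 -> R from 8
Insert 82: R from 27 -> R from 31 -> L from 95
Insert 65: R from 27 -> R from 31 -> L from 95 -> L from 82

In-order: [8, 26, 27, 31, 65, 82, 95]


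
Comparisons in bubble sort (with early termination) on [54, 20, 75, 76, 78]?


Algorithm: bubble sort (with early termination)
Input: [54, 20, 75, 76, 78]
Sorted: [20, 54, 75, 76, 78]

7


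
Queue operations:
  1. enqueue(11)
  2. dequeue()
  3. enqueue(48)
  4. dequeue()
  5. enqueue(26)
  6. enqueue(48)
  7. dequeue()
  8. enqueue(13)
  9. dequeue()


enqueue(11) -> [11]
dequeue()->11, []
enqueue(48) -> [48]
dequeue()->48, []
enqueue(26) -> [26]
enqueue(48) -> [26, 48]
dequeue()->26, [48]
enqueue(13) -> [48, 13]
dequeue()->48, [13]

Final queue: [13]


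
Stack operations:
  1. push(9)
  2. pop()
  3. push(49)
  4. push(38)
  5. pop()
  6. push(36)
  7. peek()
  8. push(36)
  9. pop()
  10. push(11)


push(9) -> [9]
pop()->9, []
push(49) -> [49]
push(38) -> [49, 38]
pop()->38, [49]
push(36) -> [49, 36]
peek()->36
push(36) -> [49, 36, 36]
pop()->36, [49, 36]
push(11) -> [49, 36, 11]

Final stack: [49, 36, 11]


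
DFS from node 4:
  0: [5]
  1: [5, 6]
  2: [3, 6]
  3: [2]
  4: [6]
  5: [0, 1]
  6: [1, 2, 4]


Visit 4, push [6]
Visit 6, push [2, 1]
Visit 1, push [5]
Visit 5, push [0]
Visit 0, push []
Visit 2, push [3]
Visit 3, push []

DFS order: [4, 6, 1, 5, 0, 2, 3]


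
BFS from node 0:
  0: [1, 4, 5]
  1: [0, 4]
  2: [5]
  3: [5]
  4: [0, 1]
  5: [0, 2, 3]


Visit 0, enqueue [1, 4, 5]
Visit 1, enqueue []
Visit 4, enqueue []
Visit 5, enqueue [2, 3]
Visit 2, enqueue []
Visit 3, enqueue []

BFS order: [0, 1, 4, 5, 2, 3]


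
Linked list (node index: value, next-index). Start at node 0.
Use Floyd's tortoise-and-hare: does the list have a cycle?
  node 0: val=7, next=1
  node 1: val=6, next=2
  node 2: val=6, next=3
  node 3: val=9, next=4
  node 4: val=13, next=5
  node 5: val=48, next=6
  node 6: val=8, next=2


Floyd's tortoise (slow, +1) and hare (fast, +2):
  init: slow=0, fast=0
  step 1: slow=1, fast=2
  step 2: slow=2, fast=4
  step 3: slow=3, fast=6
  step 4: slow=4, fast=3
  step 5: slow=5, fast=5
  slow == fast at node 5: cycle detected

Cycle: yes


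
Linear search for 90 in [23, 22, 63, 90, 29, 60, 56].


i=0: 23!=90
i=1: 22!=90
i=2: 63!=90
i=3: 90==90 found!

Found at 3, 4 comps


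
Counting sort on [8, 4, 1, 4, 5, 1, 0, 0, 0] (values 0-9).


Input: [8, 4, 1, 4, 5, 1, 0, 0, 0]
Counts: [3, 2, 0, 0, 2, 1, 0, 0, 1, 0]

Sorted: [0, 0, 0, 1, 1, 4, 4, 5, 8]


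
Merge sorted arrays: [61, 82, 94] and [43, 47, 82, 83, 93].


Take 43 from B
Take 47 from B
Take 61 from A
Take 82 from A
Take 82 from B
Take 83 from B
Take 93 from B

Merged: [43, 47, 61, 82, 82, 83, 93, 94]


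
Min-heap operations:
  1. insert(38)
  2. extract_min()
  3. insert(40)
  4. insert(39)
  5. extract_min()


insert(38) -> [38]
extract_min()->38, []
insert(40) -> [40]
insert(39) -> [39, 40]
extract_min()->39, [40]

Final heap: [40]


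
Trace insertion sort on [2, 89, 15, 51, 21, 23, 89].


Initial: [2, 89, 15, 51, 21, 23, 89]
Insert 89: [2, 89, 15, 51, 21, 23, 89]
Insert 15: [2, 15, 89, 51, 21, 23, 89]
Insert 51: [2, 15, 51, 89, 21, 23, 89]
Insert 21: [2, 15, 21, 51, 89, 23, 89]
Insert 23: [2, 15, 21, 23, 51, 89, 89]
Insert 89: [2, 15, 21, 23, 51, 89, 89]

Sorted: [2, 15, 21, 23, 51, 89, 89]


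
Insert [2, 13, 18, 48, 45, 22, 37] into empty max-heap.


Insert 2: [2]
Insert 13: [13, 2]
Insert 18: [18, 2, 13]
Insert 48: [48, 18, 13, 2]
Insert 45: [48, 45, 13, 2, 18]
Insert 22: [48, 45, 22, 2, 18, 13]
Insert 37: [48, 45, 37, 2, 18, 13, 22]

Final heap: [48, 45, 37, 2, 18, 13, 22]


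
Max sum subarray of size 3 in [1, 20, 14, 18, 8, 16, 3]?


[0:3]: 35
[1:4]: 52
[2:5]: 40
[3:6]: 42
[4:7]: 27

Max: 52 at [1:4]


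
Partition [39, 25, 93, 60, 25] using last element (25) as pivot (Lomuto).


Pivot: 25
  25 <= 25: swap -> [25, 39, 93, 60, 25]
Place pivot at 1: [25, 25, 93, 60, 39]

Partitioned: [25, 25, 93, 60, 39]


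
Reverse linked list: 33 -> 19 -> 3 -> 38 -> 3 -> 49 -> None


Step 1: curr=33, set curr.next=prev(None) | reversed so far: 33
Step 2: curr=19, set curr.next=prev(33) | reversed so far: 19 -> 33
Step 3: curr=3, set curr.next=prev(19) | reversed so far: 3 -> 19 -> 33
Step 4: curr=38, set curr.next=prev(3) | reversed so far: 38 -> 3 -> 19 -> 33
Step 5: curr=3, set curr.next=prev(38) | reversed so far: 3 -> 38 -> 3 -> 19 -> 33
Step 6: curr=49, set curr.next=prev(3) | reversed so far: 49 -> 3 -> 38 -> 3 -> 19 -> 33

49 -> 3 -> 38 -> 3 -> 19 -> 33 -> None


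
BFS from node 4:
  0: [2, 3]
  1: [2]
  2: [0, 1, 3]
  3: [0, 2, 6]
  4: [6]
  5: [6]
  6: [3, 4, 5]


Visit 4, enqueue [6]
Visit 6, enqueue [3, 5]
Visit 3, enqueue [0, 2]
Visit 5, enqueue []
Visit 0, enqueue []
Visit 2, enqueue [1]
Visit 1, enqueue []

BFS order: [4, 6, 3, 5, 0, 2, 1]


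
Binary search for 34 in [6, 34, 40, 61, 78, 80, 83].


Step 1: lo=0, hi=6, mid=3, val=61
Step 2: lo=0, hi=2, mid=1, val=34

Found at index 1


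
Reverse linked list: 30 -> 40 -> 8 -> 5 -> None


Step 1: curr=30, set curr.next=prev(None) | reversed so far: 30
Step 2: curr=40, set curr.next=prev(30) | reversed so far: 40 -> 30
Step 3: curr=8, set curr.next=prev(40) | reversed so far: 8 -> 40 -> 30
Step 4: curr=5, set curr.next=prev(8) | reversed so far: 5 -> 8 -> 40 -> 30

5 -> 8 -> 40 -> 30 -> None


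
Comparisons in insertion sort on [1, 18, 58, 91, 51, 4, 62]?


Algorithm: insertion sort
Input: [1, 18, 58, 91, 51, 4, 62]
Sorted: [1, 4, 18, 51, 58, 62, 91]

13


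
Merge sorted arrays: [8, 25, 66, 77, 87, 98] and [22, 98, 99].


Take 8 from A
Take 22 from B
Take 25 from A
Take 66 from A
Take 77 from A
Take 87 from A
Take 98 from A

Merged: [8, 22, 25, 66, 77, 87, 98, 98, 99]


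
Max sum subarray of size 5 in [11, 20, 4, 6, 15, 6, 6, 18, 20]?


[0:5]: 56
[1:6]: 51
[2:7]: 37
[3:8]: 51
[4:9]: 65

Max: 65 at [4:9]


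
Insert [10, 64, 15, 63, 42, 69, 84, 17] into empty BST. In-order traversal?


Insert 10: root
Insert 64: R from 10
Insert 15: R from 10 -> L from 64
Insert 63: R from 10 -> L from 64 -> R from 15
Insert 42: R from 10 -> L from 64 -> R from 15 -> L from 63
Insert 69: R from 10 -> R from 64
Insert 84: R from 10 -> R from 64 -> R from 69
Insert 17: R from 10 -> L from 64 -> R from 15 -> L from 63 -> L from 42

In-order: [10, 15, 17, 42, 63, 64, 69, 84]


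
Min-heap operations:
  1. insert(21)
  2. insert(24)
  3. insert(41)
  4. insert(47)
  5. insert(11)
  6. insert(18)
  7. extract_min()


insert(21) -> [21]
insert(24) -> [21, 24]
insert(41) -> [21, 24, 41]
insert(47) -> [21, 24, 41, 47]
insert(11) -> [11, 21, 41, 47, 24]
insert(18) -> [11, 21, 18, 47, 24, 41]
extract_min()->11, [18, 21, 41, 47, 24]

Final heap: [18, 21, 41, 47, 24]


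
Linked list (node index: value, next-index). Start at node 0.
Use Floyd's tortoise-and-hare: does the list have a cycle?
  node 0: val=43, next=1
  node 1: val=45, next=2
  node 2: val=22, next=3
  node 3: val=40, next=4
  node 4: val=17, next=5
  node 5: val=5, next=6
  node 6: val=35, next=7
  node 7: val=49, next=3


Floyd's tortoise (slow, +1) and hare (fast, +2):
  init: slow=0, fast=0
  step 1: slow=1, fast=2
  step 2: slow=2, fast=4
  step 3: slow=3, fast=6
  step 4: slow=4, fast=3
  step 5: slow=5, fast=5
  slow == fast at node 5: cycle detected

Cycle: yes


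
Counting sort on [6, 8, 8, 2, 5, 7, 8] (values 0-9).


Input: [6, 8, 8, 2, 5, 7, 8]
Counts: [0, 0, 1, 0, 0, 1, 1, 1, 3, 0]

Sorted: [2, 5, 6, 7, 8, 8, 8]


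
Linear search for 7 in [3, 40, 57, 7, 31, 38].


i=0: 3!=7
i=1: 40!=7
i=2: 57!=7
i=3: 7==7 found!

Found at 3, 4 comps


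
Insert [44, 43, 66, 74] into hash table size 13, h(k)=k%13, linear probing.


Insert 44: h=5 -> slot 5
Insert 43: h=4 -> slot 4
Insert 66: h=1 -> slot 1
Insert 74: h=9 -> slot 9

Table: [None, 66, None, None, 43, 44, None, None, None, 74, None, None, None]


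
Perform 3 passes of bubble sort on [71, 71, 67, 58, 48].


Initial: [71, 71, 67, 58, 48]
Pass 1: [71, 67, 58, 48, 71] (3 swaps)
Pass 2: [67, 58, 48, 71, 71] (3 swaps)
Pass 3: [58, 48, 67, 71, 71] (2 swaps)

After 3 passes: [58, 48, 67, 71, 71]


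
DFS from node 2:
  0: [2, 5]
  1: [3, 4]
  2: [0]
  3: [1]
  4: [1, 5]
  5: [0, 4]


Visit 2, push [0]
Visit 0, push [5]
Visit 5, push [4]
Visit 4, push [1]
Visit 1, push [3]
Visit 3, push []

DFS order: [2, 0, 5, 4, 1, 3]


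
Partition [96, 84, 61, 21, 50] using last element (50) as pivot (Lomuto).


Pivot: 50
  21 <= 50: swap -> [21, 84, 61, 96, 50]
Place pivot at 1: [21, 50, 61, 96, 84]

Partitioned: [21, 50, 61, 96, 84]


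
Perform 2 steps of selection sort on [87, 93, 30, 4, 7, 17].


Initial: [87, 93, 30, 4, 7, 17]
Step 1: min=4 at 3
  Swap: [4, 93, 30, 87, 7, 17]
Step 2: min=7 at 4
  Swap: [4, 7, 30, 87, 93, 17]

After 2 steps: [4, 7, 30, 87, 93, 17]


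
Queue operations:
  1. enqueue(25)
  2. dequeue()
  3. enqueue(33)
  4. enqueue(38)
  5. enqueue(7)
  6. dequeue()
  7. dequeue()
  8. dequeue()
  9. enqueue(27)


enqueue(25) -> [25]
dequeue()->25, []
enqueue(33) -> [33]
enqueue(38) -> [33, 38]
enqueue(7) -> [33, 38, 7]
dequeue()->33, [38, 7]
dequeue()->38, [7]
dequeue()->7, []
enqueue(27) -> [27]

Final queue: [27]


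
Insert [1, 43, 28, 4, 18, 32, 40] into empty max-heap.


Insert 1: [1]
Insert 43: [43, 1]
Insert 28: [43, 1, 28]
Insert 4: [43, 4, 28, 1]
Insert 18: [43, 18, 28, 1, 4]
Insert 32: [43, 18, 32, 1, 4, 28]
Insert 40: [43, 18, 40, 1, 4, 28, 32]

Final heap: [43, 18, 40, 1, 4, 28, 32]


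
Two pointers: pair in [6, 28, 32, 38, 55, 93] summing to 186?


lo=0(6)+hi=5(93)=99
lo=1(28)+hi=5(93)=121
lo=2(32)+hi=5(93)=125
lo=3(38)+hi=5(93)=131
lo=4(55)+hi=5(93)=148

No pair found


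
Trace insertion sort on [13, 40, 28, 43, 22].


Initial: [13, 40, 28, 43, 22]
Insert 40: [13, 40, 28, 43, 22]
Insert 28: [13, 28, 40, 43, 22]
Insert 43: [13, 28, 40, 43, 22]
Insert 22: [13, 22, 28, 40, 43]

Sorted: [13, 22, 28, 40, 43]


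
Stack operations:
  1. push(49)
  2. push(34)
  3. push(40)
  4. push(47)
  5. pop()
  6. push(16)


push(49) -> [49]
push(34) -> [49, 34]
push(40) -> [49, 34, 40]
push(47) -> [49, 34, 40, 47]
pop()->47, [49, 34, 40]
push(16) -> [49, 34, 40, 16]

Final stack: [49, 34, 40, 16]


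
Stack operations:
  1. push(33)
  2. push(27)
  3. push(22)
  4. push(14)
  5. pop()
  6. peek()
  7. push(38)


push(33) -> [33]
push(27) -> [33, 27]
push(22) -> [33, 27, 22]
push(14) -> [33, 27, 22, 14]
pop()->14, [33, 27, 22]
peek()->22
push(38) -> [33, 27, 22, 38]

Final stack: [33, 27, 22, 38]


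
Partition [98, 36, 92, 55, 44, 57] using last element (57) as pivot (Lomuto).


Pivot: 57
  36 <= 57: swap -> [36, 98, 92, 55, 44, 57]
  55 <= 57: swap -> [36, 55, 92, 98, 44, 57]
  44 <= 57: swap -> [36, 55, 44, 98, 92, 57]
Place pivot at 3: [36, 55, 44, 57, 92, 98]

Partitioned: [36, 55, 44, 57, 92, 98]


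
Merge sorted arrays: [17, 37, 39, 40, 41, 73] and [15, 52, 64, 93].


Take 15 from B
Take 17 from A
Take 37 from A
Take 39 from A
Take 40 from A
Take 41 from A
Take 52 from B
Take 64 from B
Take 73 from A

Merged: [15, 17, 37, 39, 40, 41, 52, 64, 73, 93]


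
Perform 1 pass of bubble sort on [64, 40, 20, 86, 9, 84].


Initial: [64, 40, 20, 86, 9, 84]
Pass 1: [40, 20, 64, 9, 84, 86] (4 swaps)

After 1 pass: [40, 20, 64, 9, 84, 86]


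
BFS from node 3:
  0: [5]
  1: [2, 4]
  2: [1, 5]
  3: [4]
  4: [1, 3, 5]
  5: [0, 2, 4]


Visit 3, enqueue [4]
Visit 4, enqueue [1, 5]
Visit 1, enqueue [2]
Visit 5, enqueue [0]
Visit 2, enqueue []
Visit 0, enqueue []

BFS order: [3, 4, 1, 5, 2, 0]


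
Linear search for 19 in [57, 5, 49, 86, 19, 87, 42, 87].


i=0: 57!=19
i=1: 5!=19
i=2: 49!=19
i=3: 86!=19
i=4: 19==19 found!

Found at 4, 5 comps


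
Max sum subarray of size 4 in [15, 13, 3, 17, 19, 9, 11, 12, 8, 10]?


[0:4]: 48
[1:5]: 52
[2:6]: 48
[3:7]: 56
[4:8]: 51
[5:9]: 40
[6:10]: 41

Max: 56 at [3:7]


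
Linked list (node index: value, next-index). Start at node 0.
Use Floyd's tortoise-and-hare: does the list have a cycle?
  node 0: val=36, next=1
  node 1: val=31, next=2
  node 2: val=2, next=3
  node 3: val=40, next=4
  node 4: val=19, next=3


Floyd's tortoise (slow, +1) and hare (fast, +2):
  init: slow=0, fast=0
  step 1: slow=1, fast=2
  step 2: slow=2, fast=4
  step 3: slow=3, fast=4
  step 4: slow=4, fast=4
  slow == fast at node 4: cycle detected

Cycle: yes


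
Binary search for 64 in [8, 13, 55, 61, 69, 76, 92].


Step 1: lo=0, hi=6, mid=3, val=61
Step 2: lo=4, hi=6, mid=5, val=76
Step 3: lo=4, hi=4, mid=4, val=69

Not found


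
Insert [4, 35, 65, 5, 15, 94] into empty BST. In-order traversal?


Insert 4: root
Insert 35: R from 4
Insert 65: R from 4 -> R from 35
Insert 5: R from 4 -> L from 35
Insert 15: R from 4 -> L from 35 -> R from 5
Insert 94: R from 4 -> R from 35 -> R from 65

In-order: [4, 5, 15, 35, 65, 94]


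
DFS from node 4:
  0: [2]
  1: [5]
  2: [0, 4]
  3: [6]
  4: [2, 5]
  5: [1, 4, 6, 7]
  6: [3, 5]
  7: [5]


Visit 4, push [5, 2]
Visit 2, push [0]
Visit 0, push []
Visit 5, push [7, 6, 1]
Visit 1, push []
Visit 6, push [3]
Visit 3, push []
Visit 7, push []

DFS order: [4, 2, 0, 5, 1, 6, 3, 7]


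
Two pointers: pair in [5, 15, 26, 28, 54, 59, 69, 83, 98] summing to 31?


lo=0(5)+hi=8(98)=103
lo=0(5)+hi=7(83)=88
lo=0(5)+hi=6(69)=74
lo=0(5)+hi=5(59)=64
lo=0(5)+hi=4(54)=59
lo=0(5)+hi=3(28)=33
lo=0(5)+hi=2(26)=31

Yes: 5+26=31


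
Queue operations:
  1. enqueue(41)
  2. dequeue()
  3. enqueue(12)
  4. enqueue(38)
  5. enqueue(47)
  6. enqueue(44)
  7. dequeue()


enqueue(41) -> [41]
dequeue()->41, []
enqueue(12) -> [12]
enqueue(38) -> [12, 38]
enqueue(47) -> [12, 38, 47]
enqueue(44) -> [12, 38, 47, 44]
dequeue()->12, [38, 47, 44]

Final queue: [38, 47, 44]


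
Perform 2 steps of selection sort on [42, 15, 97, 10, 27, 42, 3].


Initial: [42, 15, 97, 10, 27, 42, 3]
Step 1: min=3 at 6
  Swap: [3, 15, 97, 10, 27, 42, 42]
Step 2: min=10 at 3
  Swap: [3, 10, 97, 15, 27, 42, 42]

After 2 steps: [3, 10, 97, 15, 27, 42, 42]


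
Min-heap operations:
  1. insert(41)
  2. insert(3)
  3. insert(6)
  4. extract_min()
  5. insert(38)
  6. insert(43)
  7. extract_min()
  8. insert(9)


insert(41) -> [41]
insert(3) -> [3, 41]
insert(6) -> [3, 41, 6]
extract_min()->3, [6, 41]
insert(38) -> [6, 41, 38]
insert(43) -> [6, 41, 38, 43]
extract_min()->6, [38, 41, 43]
insert(9) -> [9, 38, 43, 41]

Final heap: [9, 38, 43, 41]


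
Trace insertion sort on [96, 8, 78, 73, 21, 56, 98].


Initial: [96, 8, 78, 73, 21, 56, 98]
Insert 8: [8, 96, 78, 73, 21, 56, 98]
Insert 78: [8, 78, 96, 73, 21, 56, 98]
Insert 73: [8, 73, 78, 96, 21, 56, 98]
Insert 21: [8, 21, 73, 78, 96, 56, 98]
Insert 56: [8, 21, 56, 73, 78, 96, 98]
Insert 98: [8, 21, 56, 73, 78, 96, 98]

Sorted: [8, 21, 56, 73, 78, 96, 98]


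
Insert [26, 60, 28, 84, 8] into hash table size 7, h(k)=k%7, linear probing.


Insert 26: h=5 -> slot 5
Insert 60: h=4 -> slot 4
Insert 28: h=0 -> slot 0
Insert 84: h=0, 1 probes -> slot 1
Insert 8: h=1, 1 probes -> slot 2

Table: [28, 84, 8, None, 60, 26, None]


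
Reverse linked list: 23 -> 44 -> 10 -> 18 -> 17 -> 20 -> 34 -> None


Step 1: curr=23, set curr.next=prev(None) | reversed so far: 23
Step 2: curr=44, set curr.next=prev(23) | reversed so far: 44 -> 23
Step 3: curr=10, set curr.next=prev(44) | reversed so far: 10 -> 44 -> 23
Step 4: curr=18, set curr.next=prev(10) | reversed so far: 18 -> 10 -> 44 -> 23
Step 5: curr=17, set curr.next=prev(18) | reversed so far: 17 -> 18 -> 10 -> 44 -> 23
Step 6: curr=20, set curr.next=prev(17) | reversed so far: 20 -> 17 -> 18 -> 10 -> 44 -> 23
Step 7: curr=34, set curr.next=prev(20) | reversed so far: 34 -> 20 -> 17 -> 18 -> 10 -> 44 -> 23

34 -> 20 -> 17 -> 18 -> 10 -> 44 -> 23 -> None


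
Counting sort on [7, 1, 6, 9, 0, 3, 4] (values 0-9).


Input: [7, 1, 6, 9, 0, 3, 4]
Counts: [1, 1, 0, 1, 1, 0, 1, 1, 0, 1]

Sorted: [0, 1, 3, 4, 6, 7, 9]


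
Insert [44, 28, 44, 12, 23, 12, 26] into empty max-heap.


Insert 44: [44]
Insert 28: [44, 28]
Insert 44: [44, 28, 44]
Insert 12: [44, 28, 44, 12]
Insert 23: [44, 28, 44, 12, 23]
Insert 12: [44, 28, 44, 12, 23, 12]
Insert 26: [44, 28, 44, 12, 23, 12, 26]

Final heap: [44, 28, 44, 12, 23, 12, 26]


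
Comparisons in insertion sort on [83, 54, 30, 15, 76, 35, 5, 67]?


Algorithm: insertion sort
Input: [83, 54, 30, 15, 76, 35, 5, 67]
Sorted: [5, 15, 30, 35, 54, 67, 76, 83]

21


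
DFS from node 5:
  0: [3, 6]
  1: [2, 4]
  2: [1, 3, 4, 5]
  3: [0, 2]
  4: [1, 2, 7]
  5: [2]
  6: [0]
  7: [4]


Visit 5, push [2]
Visit 2, push [4, 3, 1]
Visit 1, push [4]
Visit 4, push [7]
Visit 7, push []
Visit 3, push [0]
Visit 0, push [6]
Visit 6, push []

DFS order: [5, 2, 1, 4, 7, 3, 0, 6]


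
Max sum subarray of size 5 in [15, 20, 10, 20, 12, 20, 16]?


[0:5]: 77
[1:6]: 82
[2:7]: 78

Max: 82 at [1:6]


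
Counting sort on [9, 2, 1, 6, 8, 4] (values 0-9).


Input: [9, 2, 1, 6, 8, 4]
Counts: [0, 1, 1, 0, 1, 0, 1, 0, 1, 1]

Sorted: [1, 2, 4, 6, 8, 9]


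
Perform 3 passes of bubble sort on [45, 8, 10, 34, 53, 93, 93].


Initial: [45, 8, 10, 34, 53, 93, 93]
Pass 1: [8, 10, 34, 45, 53, 93, 93] (3 swaps)
Pass 2: [8, 10, 34, 45, 53, 93, 93] (0 swaps)
Pass 3: [8, 10, 34, 45, 53, 93, 93] (0 swaps)

After 3 passes: [8, 10, 34, 45, 53, 93, 93]


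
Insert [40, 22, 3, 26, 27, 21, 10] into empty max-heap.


Insert 40: [40]
Insert 22: [40, 22]
Insert 3: [40, 22, 3]
Insert 26: [40, 26, 3, 22]
Insert 27: [40, 27, 3, 22, 26]
Insert 21: [40, 27, 21, 22, 26, 3]
Insert 10: [40, 27, 21, 22, 26, 3, 10]

Final heap: [40, 27, 21, 22, 26, 3, 10]


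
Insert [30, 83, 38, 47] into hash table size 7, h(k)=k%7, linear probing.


Insert 30: h=2 -> slot 2
Insert 83: h=6 -> slot 6
Insert 38: h=3 -> slot 3
Insert 47: h=5 -> slot 5

Table: [None, None, 30, 38, None, 47, 83]


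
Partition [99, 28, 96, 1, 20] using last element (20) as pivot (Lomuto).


Pivot: 20
  1 <= 20: swap -> [1, 28, 96, 99, 20]
Place pivot at 1: [1, 20, 96, 99, 28]

Partitioned: [1, 20, 96, 99, 28]


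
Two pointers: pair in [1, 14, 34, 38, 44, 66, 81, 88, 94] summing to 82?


lo=0(1)+hi=8(94)=95
lo=0(1)+hi=7(88)=89
lo=0(1)+hi=6(81)=82

Yes: 1+81=82


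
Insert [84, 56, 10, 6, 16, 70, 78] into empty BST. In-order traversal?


Insert 84: root
Insert 56: L from 84
Insert 10: L from 84 -> L from 56
Insert 6: L from 84 -> L from 56 -> L from 10
Insert 16: L from 84 -> L from 56 -> R from 10
Insert 70: L from 84 -> R from 56
Insert 78: L from 84 -> R from 56 -> R from 70

In-order: [6, 10, 16, 56, 70, 78, 84]


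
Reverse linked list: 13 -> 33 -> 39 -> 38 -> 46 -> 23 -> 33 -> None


Step 1: curr=13, set curr.next=prev(None) | reversed so far: 13
Step 2: curr=33, set curr.next=prev(13) | reversed so far: 33 -> 13
Step 3: curr=39, set curr.next=prev(33) | reversed so far: 39 -> 33 -> 13
Step 4: curr=38, set curr.next=prev(39) | reversed so far: 38 -> 39 -> 33 -> 13
Step 5: curr=46, set curr.next=prev(38) | reversed so far: 46 -> 38 -> 39 -> 33 -> 13
Step 6: curr=23, set curr.next=prev(46) | reversed so far: 23 -> 46 -> 38 -> 39 -> 33 -> 13
Step 7: curr=33, set curr.next=prev(23) | reversed so far: 33 -> 23 -> 46 -> 38 -> 39 -> 33 -> 13

33 -> 23 -> 46 -> 38 -> 39 -> 33 -> 13 -> None


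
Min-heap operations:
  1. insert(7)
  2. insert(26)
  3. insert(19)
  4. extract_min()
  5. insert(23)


insert(7) -> [7]
insert(26) -> [7, 26]
insert(19) -> [7, 26, 19]
extract_min()->7, [19, 26]
insert(23) -> [19, 26, 23]

Final heap: [19, 26, 23]


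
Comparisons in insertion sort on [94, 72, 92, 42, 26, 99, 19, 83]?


Algorithm: insertion sort
Input: [94, 72, 92, 42, 26, 99, 19, 83]
Sorted: [19, 26, 42, 72, 83, 92, 94, 99]

21


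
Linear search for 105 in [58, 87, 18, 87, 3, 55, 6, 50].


i=0: 58!=105
i=1: 87!=105
i=2: 18!=105
i=3: 87!=105
i=4: 3!=105
i=5: 55!=105
i=6: 6!=105
i=7: 50!=105

Not found, 8 comps


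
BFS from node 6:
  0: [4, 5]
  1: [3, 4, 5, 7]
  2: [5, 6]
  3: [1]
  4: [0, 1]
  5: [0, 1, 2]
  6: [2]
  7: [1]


Visit 6, enqueue [2]
Visit 2, enqueue [5]
Visit 5, enqueue [0, 1]
Visit 0, enqueue [4]
Visit 1, enqueue [3, 7]
Visit 4, enqueue []
Visit 3, enqueue []
Visit 7, enqueue []

BFS order: [6, 2, 5, 0, 1, 4, 3, 7]


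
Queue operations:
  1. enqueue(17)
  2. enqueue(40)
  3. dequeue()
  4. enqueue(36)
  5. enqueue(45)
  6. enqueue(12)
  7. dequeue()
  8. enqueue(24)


enqueue(17) -> [17]
enqueue(40) -> [17, 40]
dequeue()->17, [40]
enqueue(36) -> [40, 36]
enqueue(45) -> [40, 36, 45]
enqueue(12) -> [40, 36, 45, 12]
dequeue()->40, [36, 45, 12]
enqueue(24) -> [36, 45, 12, 24]

Final queue: [36, 45, 12, 24]


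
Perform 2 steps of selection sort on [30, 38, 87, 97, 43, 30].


Initial: [30, 38, 87, 97, 43, 30]
Step 1: min=30 at 0
  Swap: [30, 38, 87, 97, 43, 30]
Step 2: min=30 at 5
  Swap: [30, 30, 87, 97, 43, 38]

After 2 steps: [30, 30, 87, 97, 43, 38]


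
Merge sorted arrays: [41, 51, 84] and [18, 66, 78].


Take 18 from B
Take 41 from A
Take 51 from A
Take 66 from B
Take 78 from B

Merged: [18, 41, 51, 66, 78, 84]


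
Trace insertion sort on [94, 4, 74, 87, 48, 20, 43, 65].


Initial: [94, 4, 74, 87, 48, 20, 43, 65]
Insert 4: [4, 94, 74, 87, 48, 20, 43, 65]
Insert 74: [4, 74, 94, 87, 48, 20, 43, 65]
Insert 87: [4, 74, 87, 94, 48, 20, 43, 65]
Insert 48: [4, 48, 74, 87, 94, 20, 43, 65]
Insert 20: [4, 20, 48, 74, 87, 94, 43, 65]
Insert 43: [4, 20, 43, 48, 74, 87, 94, 65]
Insert 65: [4, 20, 43, 48, 65, 74, 87, 94]

Sorted: [4, 20, 43, 48, 65, 74, 87, 94]


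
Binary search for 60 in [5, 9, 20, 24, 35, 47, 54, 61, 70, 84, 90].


Step 1: lo=0, hi=10, mid=5, val=47
Step 2: lo=6, hi=10, mid=8, val=70
Step 3: lo=6, hi=7, mid=6, val=54
Step 4: lo=7, hi=7, mid=7, val=61

Not found


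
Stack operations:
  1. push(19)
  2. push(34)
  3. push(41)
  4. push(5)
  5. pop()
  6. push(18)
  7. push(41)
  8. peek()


push(19) -> [19]
push(34) -> [19, 34]
push(41) -> [19, 34, 41]
push(5) -> [19, 34, 41, 5]
pop()->5, [19, 34, 41]
push(18) -> [19, 34, 41, 18]
push(41) -> [19, 34, 41, 18, 41]
peek()->41

Final stack: [19, 34, 41, 18, 41]


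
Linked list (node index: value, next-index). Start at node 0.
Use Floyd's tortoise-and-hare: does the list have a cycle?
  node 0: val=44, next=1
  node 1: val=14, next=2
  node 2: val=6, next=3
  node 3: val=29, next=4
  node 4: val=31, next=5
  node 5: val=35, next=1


Floyd's tortoise (slow, +1) and hare (fast, +2):
  init: slow=0, fast=0
  step 1: slow=1, fast=2
  step 2: slow=2, fast=4
  step 3: slow=3, fast=1
  step 4: slow=4, fast=3
  step 5: slow=5, fast=5
  slow == fast at node 5: cycle detected

Cycle: yes


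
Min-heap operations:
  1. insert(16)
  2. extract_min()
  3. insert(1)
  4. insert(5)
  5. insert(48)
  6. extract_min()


insert(16) -> [16]
extract_min()->16, []
insert(1) -> [1]
insert(5) -> [1, 5]
insert(48) -> [1, 5, 48]
extract_min()->1, [5, 48]

Final heap: [5, 48]


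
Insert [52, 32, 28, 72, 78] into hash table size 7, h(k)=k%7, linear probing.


Insert 52: h=3 -> slot 3
Insert 32: h=4 -> slot 4
Insert 28: h=0 -> slot 0
Insert 72: h=2 -> slot 2
Insert 78: h=1 -> slot 1

Table: [28, 78, 72, 52, 32, None, None]


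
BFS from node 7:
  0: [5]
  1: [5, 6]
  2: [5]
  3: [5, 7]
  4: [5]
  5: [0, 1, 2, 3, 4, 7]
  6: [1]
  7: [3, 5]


Visit 7, enqueue [3, 5]
Visit 3, enqueue []
Visit 5, enqueue [0, 1, 2, 4]
Visit 0, enqueue []
Visit 1, enqueue [6]
Visit 2, enqueue []
Visit 4, enqueue []
Visit 6, enqueue []

BFS order: [7, 3, 5, 0, 1, 2, 4, 6]


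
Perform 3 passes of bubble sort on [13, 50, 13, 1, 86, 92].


Initial: [13, 50, 13, 1, 86, 92]
Pass 1: [13, 13, 1, 50, 86, 92] (2 swaps)
Pass 2: [13, 1, 13, 50, 86, 92] (1 swaps)
Pass 3: [1, 13, 13, 50, 86, 92] (1 swaps)

After 3 passes: [1, 13, 13, 50, 86, 92]


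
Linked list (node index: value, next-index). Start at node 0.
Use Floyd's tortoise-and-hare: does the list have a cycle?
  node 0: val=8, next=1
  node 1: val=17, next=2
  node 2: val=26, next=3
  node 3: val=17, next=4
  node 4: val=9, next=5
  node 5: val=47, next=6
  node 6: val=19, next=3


Floyd's tortoise (slow, +1) and hare (fast, +2):
  init: slow=0, fast=0
  step 1: slow=1, fast=2
  step 2: slow=2, fast=4
  step 3: slow=3, fast=6
  step 4: slow=4, fast=4
  slow == fast at node 4: cycle detected

Cycle: yes


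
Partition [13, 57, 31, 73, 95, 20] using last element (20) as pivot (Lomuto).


Pivot: 20
  13 <= 20: advance i (no swap)
Place pivot at 1: [13, 20, 31, 73, 95, 57]

Partitioned: [13, 20, 31, 73, 95, 57]


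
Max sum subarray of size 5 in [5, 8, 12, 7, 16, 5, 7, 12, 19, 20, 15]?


[0:5]: 48
[1:6]: 48
[2:7]: 47
[3:8]: 47
[4:9]: 59
[5:10]: 63
[6:11]: 73

Max: 73 at [6:11]


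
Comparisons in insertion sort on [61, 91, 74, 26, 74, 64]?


Algorithm: insertion sort
Input: [61, 91, 74, 26, 74, 64]
Sorted: [26, 61, 64, 74, 74, 91]

12


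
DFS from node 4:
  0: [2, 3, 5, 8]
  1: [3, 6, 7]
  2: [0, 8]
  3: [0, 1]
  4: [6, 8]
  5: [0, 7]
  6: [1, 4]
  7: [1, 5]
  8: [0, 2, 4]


Visit 4, push [8, 6]
Visit 6, push [1]
Visit 1, push [7, 3]
Visit 3, push [0]
Visit 0, push [8, 5, 2]
Visit 2, push [8]
Visit 8, push []
Visit 5, push [7]
Visit 7, push []

DFS order: [4, 6, 1, 3, 0, 2, 8, 5, 7]
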